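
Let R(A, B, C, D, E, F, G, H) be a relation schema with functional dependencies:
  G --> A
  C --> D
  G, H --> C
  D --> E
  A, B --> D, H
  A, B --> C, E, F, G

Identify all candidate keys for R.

{A, B}, {B, G}

No FD produces {B}, so it must be in every candidate key.
Closure of {A, B} is {A, B, C, D, E, F, G, H}, the whole schema; {A, B} is a candidate key.
Closure of {B, G} is {A, B, C, D, E, F, G, H}, the whole schema; {B, G} is a candidate key.
No proper subset of any of these is a key, and no other minimal superkey exists.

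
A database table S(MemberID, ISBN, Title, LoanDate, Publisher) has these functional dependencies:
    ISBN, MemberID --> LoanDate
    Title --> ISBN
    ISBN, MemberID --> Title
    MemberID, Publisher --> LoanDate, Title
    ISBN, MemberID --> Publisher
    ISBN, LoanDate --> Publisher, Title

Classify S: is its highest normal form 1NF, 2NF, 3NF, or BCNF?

Candidate keys: {ISBN, MemberID}, {MemberID, Publisher}, {MemberID, Title}. Prime attributes: {ISBN, MemberID, Publisher, Title}.
Title --> ISBN: {Title}⁺ = {ISBN, Title}, which is not all of the attributes, so the left side is not a superkey — BCNF is violated.
But every attribute on its right side ({ISBN}) is prime, and the same holds for every other non-superkey FD, so 3NF still holds.

3NF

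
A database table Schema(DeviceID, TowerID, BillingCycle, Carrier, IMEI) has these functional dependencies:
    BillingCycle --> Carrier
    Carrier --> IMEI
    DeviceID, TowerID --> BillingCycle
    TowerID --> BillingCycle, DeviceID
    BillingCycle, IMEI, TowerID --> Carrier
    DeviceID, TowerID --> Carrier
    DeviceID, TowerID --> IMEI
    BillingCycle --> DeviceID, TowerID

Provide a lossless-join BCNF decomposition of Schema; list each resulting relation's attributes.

{BillingCycle, Carrier, DeviceID, TowerID}; {Carrier, IMEI}

Candidate keys of the original relation: {BillingCycle}, {TowerID}.
In {BillingCycle, Carrier, DeviceID, IMEI, TowerID}, {Carrier} is not a superkey ({Carrier}⁺ restricted to this set is {Carrier, IMEI}), so split on Carrier --> IMEI into {Carrier, IMEI} and {BillingCycle, Carrier, DeviceID, TowerID}.
{Carrier, IMEI} has no BCNF violation.
{BillingCycle, Carrier, DeviceID, TowerID} has no BCNF violation.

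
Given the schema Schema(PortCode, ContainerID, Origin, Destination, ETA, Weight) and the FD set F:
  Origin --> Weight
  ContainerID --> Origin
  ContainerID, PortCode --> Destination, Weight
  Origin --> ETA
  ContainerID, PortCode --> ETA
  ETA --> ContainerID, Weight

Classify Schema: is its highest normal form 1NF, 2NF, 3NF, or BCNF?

1NF

Candidate keys: {ContainerID, PortCode}, {ETA, PortCode}, {Origin, PortCode}. Prime attributes: {ContainerID, ETA, Origin, PortCode}.
For Origin --> Weight we have {Origin}⁺ = {ContainerID, ETA, Origin, Weight}; {Origin} is not a superkey, so BCNF fails.
Origin --> Weight has non-prime {Weight} on the right and a non-superkey on the left, so 3NF fails.
The proper key subset {ContainerID} of {ContainerID, PortCode} determines non-prime {Weight}, so the relation is not even in 2NF.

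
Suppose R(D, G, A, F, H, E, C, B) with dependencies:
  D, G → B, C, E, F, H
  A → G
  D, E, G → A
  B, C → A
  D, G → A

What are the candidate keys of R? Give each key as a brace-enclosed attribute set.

Attributes never on any right-hand side: {D} — every candidate key must contain it.
{A, D}⁺ = {A, B, C, D, E, F, G, H} — all of the relation — so {A, D} is a candidate key.
{D, G}⁺ = {A, B, C, D, E, F, G, H} — all of the relation — so {D, G} is a candidate key.
{B, C, D}⁺ = {A, B, C, D, E, F, G, H} — all of the relation — so {B, C, D} is a candidate key.
These are minimal and exhaustive — every other superkey contains one of them.

{A, D}, {B, C, D}, {D, G}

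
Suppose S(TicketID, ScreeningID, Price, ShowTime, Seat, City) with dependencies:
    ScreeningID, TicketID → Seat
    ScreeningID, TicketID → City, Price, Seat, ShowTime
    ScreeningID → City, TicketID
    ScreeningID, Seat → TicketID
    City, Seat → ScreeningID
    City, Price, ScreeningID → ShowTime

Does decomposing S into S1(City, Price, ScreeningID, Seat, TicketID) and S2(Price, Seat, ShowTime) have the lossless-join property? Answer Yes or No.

S1 ∩ S2 = {Price, Seat}; its closure under F is {Price, Seat}.
The closure covers neither S1 nor S2 entirely; the join is not lossless.

No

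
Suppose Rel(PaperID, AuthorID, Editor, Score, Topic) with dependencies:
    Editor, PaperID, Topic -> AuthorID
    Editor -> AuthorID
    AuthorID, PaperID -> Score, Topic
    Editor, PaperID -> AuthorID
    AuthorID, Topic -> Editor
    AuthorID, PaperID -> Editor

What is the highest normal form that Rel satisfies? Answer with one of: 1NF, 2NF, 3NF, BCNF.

Candidate keys: {AuthorID, PaperID}, {Editor, PaperID}. Prime attributes: {AuthorID, Editor, PaperID}.
Editor -> AuthorID: {Editor}⁺ = {AuthorID, Editor}, which is not all of the attributes, so the left side is not a superkey — BCNF is violated.
Its right-hand attributes {AuthorID} are all prime, as are those of every other non-superkey FD — the relation is in 3NF.

3NF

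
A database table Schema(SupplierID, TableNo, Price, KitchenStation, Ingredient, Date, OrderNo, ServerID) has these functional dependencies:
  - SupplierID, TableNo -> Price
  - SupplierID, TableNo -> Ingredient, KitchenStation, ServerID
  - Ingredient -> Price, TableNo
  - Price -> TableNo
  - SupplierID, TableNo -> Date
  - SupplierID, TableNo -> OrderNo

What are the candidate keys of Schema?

{SupplierID} never appears on the right of any FD, so every key must include it.
Closure of {Ingredient, SupplierID} is {Date, Ingredient, KitchenStation, OrderNo, Price, ServerID, SupplierID, TableNo}, the whole schema; {Ingredient, SupplierID} is a candidate key.
Closure of {Price, SupplierID} is {Date, Ingredient, KitchenStation, OrderNo, Price, ServerID, SupplierID, TableNo}, the whole schema; {Price, SupplierID} is a candidate key.
Closure of {SupplierID, TableNo} is {Date, Ingredient, KitchenStation, OrderNo, Price, ServerID, SupplierID, TableNo}, the whole schema; {SupplierID, TableNo} is a candidate key.
Any other superkey properly contains one of these, so there are no further candidate keys.

{Ingredient, SupplierID}, {Price, SupplierID}, {SupplierID, TableNo}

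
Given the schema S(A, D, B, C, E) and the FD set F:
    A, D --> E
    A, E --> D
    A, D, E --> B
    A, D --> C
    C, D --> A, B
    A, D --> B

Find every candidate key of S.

{A, D}, {A, E}, {C, D}

{A, D}⁺ = {A, B, C, D, E}, which is every attribute, so {A, D} is a candidate key.
{A, E}⁺ = {A, B, C, D, E}, which is every attribute, so {A, E} is a candidate key.
{C, D}⁺ = {A, B, C, D, E}, which is every attribute, so {C, D} is a candidate key.
No proper subset of any of these is a key, and no other minimal superkey exists.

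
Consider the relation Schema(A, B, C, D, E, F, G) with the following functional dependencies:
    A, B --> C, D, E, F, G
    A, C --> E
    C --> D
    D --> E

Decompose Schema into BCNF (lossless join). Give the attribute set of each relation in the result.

{A, B, C, F, G}; {C, D}; {D, E}

Candidate key of the original relation: {A, B}.
In {A, B, C, D, E, F, G}, {A, C} is not a superkey ({A, C}⁺ restricted to this set is {A, C, D, E}), so split on A, C --> D, E into {A, C, D, E} and {A, B, C, F, G}.
In {A, C, D, E}, {C} is not a superkey ({C}⁺ restricted to this set is {C, D, E}), so split on C --> D, E into {C, D, E} and {A, C}.
In {C, D, E}, {D} is not a superkey ({D}⁺ restricted to this set is {D, E}), so split on D --> E into {D, E} and {C, D}.
{D, E} has no BCNF violation.
{C, D} has no BCNF violation.
{A, C} has no BCNF violation.
{A, B, C, F, G} has no BCNF violation.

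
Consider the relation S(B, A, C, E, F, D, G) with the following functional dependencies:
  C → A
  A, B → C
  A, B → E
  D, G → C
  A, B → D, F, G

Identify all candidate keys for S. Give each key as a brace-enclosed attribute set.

No FD produces {B}, so it must be in every candidate key.
{A, B} is a candidate key since {A, B}⁺ = {A, B, C, D, E, F, G} covers every attribute.
{B, C} is a candidate key since {B, C}⁺ = {A, B, C, D, E, F, G} covers every attribute.
{B, D, G} is a candidate key since {B, D, G}⁺ = {A, B, C, D, E, F, G} covers every attribute.
These are minimal and exhaustive — every other superkey contains one of them.

{A, B}, {B, C}, {B, D, G}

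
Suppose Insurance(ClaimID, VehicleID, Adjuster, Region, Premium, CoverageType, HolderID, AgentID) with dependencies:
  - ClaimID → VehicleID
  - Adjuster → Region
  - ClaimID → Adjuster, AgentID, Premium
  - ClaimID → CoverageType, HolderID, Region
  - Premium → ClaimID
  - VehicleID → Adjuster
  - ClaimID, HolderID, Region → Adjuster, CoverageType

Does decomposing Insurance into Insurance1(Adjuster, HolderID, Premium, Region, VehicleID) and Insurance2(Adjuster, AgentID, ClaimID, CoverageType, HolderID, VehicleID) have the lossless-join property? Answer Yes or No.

Insurance1 ∩ Insurance2 = {Adjuster, HolderID, VehicleID}; its closure under F is {Adjuster, HolderID, Region, VehicleID}.
Neither Insurance1 nor Insurance2 is contained in that closure, so the decomposition is lossy.

No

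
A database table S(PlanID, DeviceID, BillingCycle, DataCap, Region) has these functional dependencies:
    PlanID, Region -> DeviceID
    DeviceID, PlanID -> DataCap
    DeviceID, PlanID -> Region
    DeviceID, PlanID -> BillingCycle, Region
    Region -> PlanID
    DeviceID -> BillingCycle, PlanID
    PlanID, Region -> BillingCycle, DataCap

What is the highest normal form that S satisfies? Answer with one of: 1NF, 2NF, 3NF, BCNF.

BCNF

Candidate keys: {DeviceID}, {Region}. Prime attributes: {DeviceID, Region}.
Every FD has a superkey on the left, so the relation is in BCNF.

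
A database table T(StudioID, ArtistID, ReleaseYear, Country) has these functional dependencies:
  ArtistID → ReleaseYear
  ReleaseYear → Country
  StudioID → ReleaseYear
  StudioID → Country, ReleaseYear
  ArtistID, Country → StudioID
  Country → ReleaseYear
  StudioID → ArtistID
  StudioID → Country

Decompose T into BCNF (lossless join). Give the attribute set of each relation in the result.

{ArtistID, ReleaseYear, StudioID}; {Country, ReleaseYear}

Candidate keys of the original relation: {ArtistID}, {StudioID}.
In {ArtistID, Country, ReleaseYear, StudioID}, {ReleaseYear} is not a superkey ({ReleaseYear}⁺ restricted to this set is {Country, ReleaseYear}), so split on ReleaseYear → Country into {Country, ReleaseYear} and {ArtistID, ReleaseYear, StudioID}.
{Country, ReleaseYear} is in BCNF.
{ArtistID, ReleaseYear, StudioID} is in BCNF.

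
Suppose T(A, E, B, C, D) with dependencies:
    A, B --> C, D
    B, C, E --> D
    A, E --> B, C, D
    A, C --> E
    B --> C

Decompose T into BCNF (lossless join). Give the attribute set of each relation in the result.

Candidate keys of the original relation: {A, B}, {A, C}, {A, E}.
Within {A, B, C, D, E}: {B, C, E}⁺ ∩ {A, B, C, D, E} = {B, C, D, E}, not the whole set, so B, C, E --> D violates BCNF; decompose into {B, C, D, E} and {A, B, C, E}.
Within {B, C, D, E}: {B}⁺ ∩ {B, C, D, E} = {B, C}, not the whole set, so B --> C violates BCNF; decompose into {B, C} and {B, D, E}.
{B, C}: every determinant is a superkey — BCNF.
{B, D, E}: every determinant is a superkey — BCNF.
Within {A, B, C, E}: {B}⁺ ∩ {A, B, C, E} = {B, C}, not the whole set, so B --> C violates BCNF; decompose into {B, C} and {A, B, E}.
{B, C}: every determinant is a superkey — BCNF.
{A, B, E}: every determinant is a superkey — BCNF.

{A, B, E}; {B, C}; {B, D, E}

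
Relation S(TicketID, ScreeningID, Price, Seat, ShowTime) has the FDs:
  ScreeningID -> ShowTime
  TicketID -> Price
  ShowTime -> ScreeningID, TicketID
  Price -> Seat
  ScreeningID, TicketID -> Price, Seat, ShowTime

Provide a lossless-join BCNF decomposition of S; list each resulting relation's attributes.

{Price, Seat}; {Price, TicketID}; {ScreeningID, ShowTime, TicketID}

Candidate keys of the original relation: {ScreeningID}, {ShowTime}.
{Price, ScreeningID, Seat, ShowTime, TicketID}: {TicketID} determines {Price, Seat, TicketID} here but is not a superkey — split on TicketID -> Price, Seat, giving {Price, Seat, TicketID} and {ScreeningID, ShowTime, TicketID}.
{Price, Seat, TicketID}: {Price} determines {Price, Seat} here but is not a superkey — split on Price -> Seat, giving {Price, Seat} and {Price, TicketID}.
{Price, Seat}: every determinant is a superkey — BCNF.
{Price, TicketID}: every determinant is a superkey — BCNF.
{ScreeningID, ShowTime, TicketID}: every determinant is a superkey — BCNF.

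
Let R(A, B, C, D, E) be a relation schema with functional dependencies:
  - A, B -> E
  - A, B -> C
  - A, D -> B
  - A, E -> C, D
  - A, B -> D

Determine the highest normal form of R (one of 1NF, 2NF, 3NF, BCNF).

BCNF

Candidate keys: {A, B}, {A, D}, {A, E}. Prime attributes: {A, B, D, E}.
The left-hand side of every FD is a superkey, so BCNF is satisfied.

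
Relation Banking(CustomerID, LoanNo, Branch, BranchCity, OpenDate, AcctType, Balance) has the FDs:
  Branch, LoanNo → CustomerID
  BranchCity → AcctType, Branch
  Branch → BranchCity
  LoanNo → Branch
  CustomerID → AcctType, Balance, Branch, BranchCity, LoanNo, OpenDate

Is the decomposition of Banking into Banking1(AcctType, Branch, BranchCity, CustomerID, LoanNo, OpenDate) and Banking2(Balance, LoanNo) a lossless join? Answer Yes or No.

Common attributes: {LoanNo}; their closure is {AcctType, Balance, Branch, BranchCity, CustomerID, LoanNo, OpenDate}.
This includes all of Banking1, so the common attributes are a superkey of Banking1 — the join is lossless.

Yes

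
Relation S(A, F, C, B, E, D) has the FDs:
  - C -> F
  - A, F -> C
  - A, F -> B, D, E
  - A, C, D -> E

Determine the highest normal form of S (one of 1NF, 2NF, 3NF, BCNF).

Candidate keys: {A, C}, {A, F}. Prime attributes: {A, C, F}.
For C -> F we have {C}⁺ = {C, F}; {C} is not a superkey, so BCNF fails.
But every attribute on its right side ({F}) is prime, and the same holds for every other non-superkey FD, so 3NF still holds.

3NF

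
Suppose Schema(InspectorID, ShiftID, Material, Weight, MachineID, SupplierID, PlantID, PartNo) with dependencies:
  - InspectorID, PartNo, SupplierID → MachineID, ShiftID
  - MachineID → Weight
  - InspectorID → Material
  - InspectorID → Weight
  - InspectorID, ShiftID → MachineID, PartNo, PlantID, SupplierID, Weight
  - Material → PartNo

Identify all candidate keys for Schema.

{InspectorID, ShiftID}, {InspectorID, SupplierID}

{InspectorID} never appears on the right of any FD, so every key must include it.
Closure of {InspectorID, ShiftID} is {InspectorID, MachineID, Material, PartNo, PlantID, ShiftID, SupplierID, Weight}, the whole schema; {InspectorID, ShiftID} is a candidate key.
Closure of {InspectorID, SupplierID} is {InspectorID, MachineID, Material, PartNo, PlantID, ShiftID, SupplierID, Weight}, the whole schema; {InspectorID, SupplierID} is a candidate key.
These are minimal and exhaustive — every other superkey contains one of them.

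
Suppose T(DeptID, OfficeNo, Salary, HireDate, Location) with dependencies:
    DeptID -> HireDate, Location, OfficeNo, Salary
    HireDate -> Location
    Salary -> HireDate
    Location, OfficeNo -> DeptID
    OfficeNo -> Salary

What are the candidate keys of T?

{DeptID}⁺ = {DeptID, HireDate, Location, OfficeNo, Salary}, which is every attribute, so {DeptID} is a candidate key.
{OfficeNo}⁺ = {DeptID, HireDate, Location, OfficeNo, Salary}, which is every attribute, so {OfficeNo} is a candidate key.
Any other superkey properly contains one of these, so there are no further candidate keys.

{DeptID}, {OfficeNo}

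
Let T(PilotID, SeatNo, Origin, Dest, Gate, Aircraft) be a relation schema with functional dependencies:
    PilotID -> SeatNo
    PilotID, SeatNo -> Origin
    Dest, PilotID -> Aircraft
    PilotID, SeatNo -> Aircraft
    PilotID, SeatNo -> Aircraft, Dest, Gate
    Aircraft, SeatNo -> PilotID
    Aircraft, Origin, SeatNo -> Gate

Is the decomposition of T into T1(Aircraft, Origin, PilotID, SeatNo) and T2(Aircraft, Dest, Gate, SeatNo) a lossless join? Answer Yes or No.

Yes

Common attributes: {Aircraft, SeatNo}; their closure is {Aircraft, Dest, Gate, Origin, PilotID, SeatNo}.
This includes all of T1, so the common attributes are a superkey of T1 — the join is lossless.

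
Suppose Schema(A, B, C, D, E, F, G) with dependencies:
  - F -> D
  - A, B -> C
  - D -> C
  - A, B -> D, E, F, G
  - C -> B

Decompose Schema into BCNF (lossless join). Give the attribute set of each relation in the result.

Candidate keys of the original relation: {A, B}, {A, C}, {A, D}, {A, F}.
In {A, B, C, D, E, F, G}, {F} is not a superkey ({F}⁺ restricted to this set is {B, C, D, F}), so split on F -> B, C, D into {B, C, D, F} and {A, E, F, G}.
In {B, C, D, F}, {D} is not a superkey ({D}⁺ restricted to this set is {B, C, D}), so split on D -> B, C into {B, C, D} and {D, F}.
In {B, C, D}, {C} is not a superkey ({C}⁺ restricted to this set is {B, C}), so split on C -> B into {B, C} and {C, D}.
{B, C}: every determinant is a superkey — BCNF.
{C, D}: every determinant is a superkey — BCNF.
{D, F}: every determinant is a superkey — BCNF.
{A, E, F, G}: every determinant is a superkey — BCNF.

{A, E, F, G}; {B, C}; {C, D}; {D, F}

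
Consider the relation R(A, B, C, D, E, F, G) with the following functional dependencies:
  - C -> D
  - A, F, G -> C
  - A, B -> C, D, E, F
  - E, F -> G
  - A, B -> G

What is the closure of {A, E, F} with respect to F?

Start with {A, E, F}.
E, F -> G applies; add {G} → now {A, E, F, G}.
A, F, G -> C applies; add {C} → now {A, C, E, F, G}.
C -> D applies; add {D} → now {A, C, D, E, F, G}.
No further FD applies.

{A, C, D, E, F, G}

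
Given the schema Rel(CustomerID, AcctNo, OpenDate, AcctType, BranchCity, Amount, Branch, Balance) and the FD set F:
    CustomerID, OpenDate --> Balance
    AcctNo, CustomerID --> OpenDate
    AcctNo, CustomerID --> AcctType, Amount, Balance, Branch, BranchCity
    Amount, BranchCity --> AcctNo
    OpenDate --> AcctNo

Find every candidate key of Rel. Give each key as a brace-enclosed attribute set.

{AcctNo, CustomerID}, {Amount, BranchCity, CustomerID}, {CustomerID, OpenDate}

Attributes never on any right-hand side: {CustomerID} — every candidate key must contain it.
{AcctNo, CustomerID}⁺ = {AcctNo, AcctType, Amount, Balance, Branch, BranchCity, CustomerID, OpenDate} — all of the relation — so {AcctNo, CustomerID} is a candidate key.
{CustomerID, OpenDate}⁺ = {AcctNo, AcctType, Amount, Balance, Branch, BranchCity, CustomerID, OpenDate} — all of the relation — so {CustomerID, OpenDate} is a candidate key.
{Amount, BranchCity, CustomerID}⁺ = {AcctNo, AcctType, Amount, Balance, Branch, BranchCity, CustomerID, OpenDate} — all of the relation — so {Amount, BranchCity, CustomerID} is a candidate key.
Any other superkey properly contains one of these, so there are no further candidate keys.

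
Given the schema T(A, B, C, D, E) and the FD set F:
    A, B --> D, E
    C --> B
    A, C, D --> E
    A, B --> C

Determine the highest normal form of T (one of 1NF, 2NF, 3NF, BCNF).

3NF

Candidate keys: {A, B}, {A, C}. Prime attributes: {A, B, C}.
C --> B: {C}⁺ = {B, C}, which is not all of the attributes, so the left side is not a superkey — BCNF is violated.
Since {B} ⊆ prime attributes and every other non-superkey FD also has a prime right side, the schema is in 3NF.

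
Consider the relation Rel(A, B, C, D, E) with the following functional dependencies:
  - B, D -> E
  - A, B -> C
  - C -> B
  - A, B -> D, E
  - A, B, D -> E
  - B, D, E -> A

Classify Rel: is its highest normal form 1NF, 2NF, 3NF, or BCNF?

3NF

Candidate keys: {A, B}, {A, C}, {B, D}, {C, D}. Prime attributes: {A, B, C, D}.
C -> B: {C}⁺ = {B, C}, which is not all of the attributes, so the left side is not a superkey — BCNF is violated.
But every attribute on its right side ({B}) is prime, and the same holds for every other non-superkey FD, so 3NF still holds.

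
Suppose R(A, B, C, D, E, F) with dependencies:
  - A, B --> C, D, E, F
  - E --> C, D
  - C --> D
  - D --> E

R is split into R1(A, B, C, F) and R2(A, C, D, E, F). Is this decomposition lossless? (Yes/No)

R1 ∩ R2 = {A, C, F}; its closure under F is {A, C, D, E, F}.
R2 is contained in that closure, so R1 ∩ R2 --> R2 holds and the join is lossless.

Yes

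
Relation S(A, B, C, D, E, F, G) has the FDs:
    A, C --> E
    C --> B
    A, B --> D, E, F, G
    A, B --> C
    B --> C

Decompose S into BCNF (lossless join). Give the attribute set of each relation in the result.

Candidate keys of the original relation: {A, B}, {A, C}.
Within {A, B, C, D, E, F, G}: {C}⁺ ∩ {A, B, C, D, E, F, G} = {B, C}, not the whole set, so C --> B violates BCNF; decompose into {B, C} and {A, C, D, E, F, G}.
{B, C}: every determinant is a superkey — BCNF.
{A, C, D, E, F, G}: every determinant is a superkey — BCNF.

{A, C, D, E, F, G}; {B, C}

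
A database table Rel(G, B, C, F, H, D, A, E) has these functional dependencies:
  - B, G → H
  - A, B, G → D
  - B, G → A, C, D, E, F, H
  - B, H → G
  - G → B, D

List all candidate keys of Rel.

{G}⁺ = {A, B, C, D, E, F, G, H} — all of the relation — so {G} is a candidate key.
{B, H}⁺ = {A, B, C, D, E, F, G, H} — all of the relation — so {B, H} is a candidate key.
Any other superkey properly contains one of these, so there are no further candidate keys.

{B, H}, {G}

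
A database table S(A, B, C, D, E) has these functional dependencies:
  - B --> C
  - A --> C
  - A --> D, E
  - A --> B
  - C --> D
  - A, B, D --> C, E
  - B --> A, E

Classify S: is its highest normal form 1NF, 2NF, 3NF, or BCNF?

Candidate keys: {A}, {B}. Prime attributes: {A, B}.
C --> D breaks BCNF: {C}⁺ = {C, D}, so {C} is not a superkey.
C --> D determines the non-prime attribute {D} from a non-superkey — 3NF is violated.
Every candidate key is a single attribute, so no partial dependency is possible; 2NF holds.

2NF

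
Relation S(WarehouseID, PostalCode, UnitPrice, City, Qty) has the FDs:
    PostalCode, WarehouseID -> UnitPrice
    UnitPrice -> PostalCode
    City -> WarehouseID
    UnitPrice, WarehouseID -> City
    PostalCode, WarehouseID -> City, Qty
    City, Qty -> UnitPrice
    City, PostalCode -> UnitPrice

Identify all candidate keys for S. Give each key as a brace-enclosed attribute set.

{City, PostalCode} is a candidate key since {City, PostalCode}⁺ = {City, PostalCode, Qty, UnitPrice, WarehouseID} covers every attribute.
{City, Qty} is a candidate key since {City, Qty}⁺ = {City, PostalCode, Qty, UnitPrice, WarehouseID} covers every attribute.
{City, UnitPrice} is a candidate key since {City, UnitPrice}⁺ = {City, PostalCode, Qty, UnitPrice, WarehouseID} covers every attribute.
{PostalCode, WarehouseID} is a candidate key since {PostalCode, WarehouseID}⁺ = {City, PostalCode, Qty, UnitPrice, WarehouseID} covers every attribute.
{UnitPrice, WarehouseID} is a candidate key since {UnitPrice, WarehouseID}⁺ = {City, PostalCode, Qty, UnitPrice, WarehouseID} covers every attribute.
No proper subset of any of these is a key, and no other minimal superkey exists.

{City, PostalCode}, {City, Qty}, {City, UnitPrice}, {PostalCode, WarehouseID}, {UnitPrice, WarehouseID}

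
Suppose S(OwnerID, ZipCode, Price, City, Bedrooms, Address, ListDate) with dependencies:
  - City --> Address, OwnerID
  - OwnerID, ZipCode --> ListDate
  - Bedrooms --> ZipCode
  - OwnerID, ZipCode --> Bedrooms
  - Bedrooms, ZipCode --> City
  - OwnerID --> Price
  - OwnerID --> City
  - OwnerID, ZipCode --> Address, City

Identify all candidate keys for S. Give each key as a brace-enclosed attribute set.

{Bedrooms} is a candidate key since {Bedrooms}⁺ = {Address, Bedrooms, City, ListDate, OwnerID, Price, ZipCode} covers every attribute.
{City, ZipCode} is a candidate key since {City, ZipCode}⁺ = {Address, Bedrooms, City, ListDate, OwnerID, Price, ZipCode} covers every attribute.
{OwnerID, ZipCode} is a candidate key since {OwnerID, ZipCode}⁺ = {Address, Bedrooms, City, ListDate, OwnerID, Price, ZipCode} covers every attribute.
These are minimal and exhaustive — every other superkey contains one of them.

{Bedrooms}, {City, ZipCode}, {OwnerID, ZipCode}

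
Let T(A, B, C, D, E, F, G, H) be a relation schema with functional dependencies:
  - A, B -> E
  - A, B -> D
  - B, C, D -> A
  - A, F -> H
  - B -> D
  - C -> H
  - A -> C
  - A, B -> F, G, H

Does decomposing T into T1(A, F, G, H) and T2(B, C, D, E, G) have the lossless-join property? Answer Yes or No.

No

The shared attributes are {G} and {G}⁺ = {G}.
Neither T1 nor T2 is contained in that closure, so the decomposition is lossy.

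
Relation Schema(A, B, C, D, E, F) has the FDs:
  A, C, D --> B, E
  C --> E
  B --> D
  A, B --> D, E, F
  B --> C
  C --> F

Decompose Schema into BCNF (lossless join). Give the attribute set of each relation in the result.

Candidate keys of the original relation: {A, B}, {A, C, D}.
In {A, B, C, D, E, F}, {C} is not a superkey ({C}⁺ restricted to this set is {C, E, F}), so split on C --> E, F into {C, E, F} and {A, B, C, D}.
{C, E, F} is in BCNF.
In {A, B, C, D}, {B} is not a superkey ({B}⁺ restricted to this set is {B, C, D}), so split on B --> C, D into {B, C, D} and {A, B}.
{B, C, D} is in BCNF.
{A, B} is in BCNF.

{A, B}; {B, C, D}; {C, E, F}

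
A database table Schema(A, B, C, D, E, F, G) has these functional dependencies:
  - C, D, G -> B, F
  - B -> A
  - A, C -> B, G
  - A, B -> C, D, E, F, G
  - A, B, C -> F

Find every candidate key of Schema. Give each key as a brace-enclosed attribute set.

{A, C}, {B}, {C, D, G}

{B}⁺ = {A, B, C, D, E, F, G} — all of the relation — so {B} is a candidate key.
{A, C}⁺ = {A, B, C, D, E, F, G} — all of the relation — so {A, C} is a candidate key.
{C, D, G}⁺ = {A, B, C, D, E, F, G} — all of the relation — so {C, D, G} is a candidate key.
Any other superkey properly contains one of these, so there are no further candidate keys.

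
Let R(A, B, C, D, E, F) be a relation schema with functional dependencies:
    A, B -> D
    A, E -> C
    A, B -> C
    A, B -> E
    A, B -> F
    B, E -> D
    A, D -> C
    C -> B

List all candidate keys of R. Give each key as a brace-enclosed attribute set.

No FD produces {A}, so it must be in every candidate key.
{A, B} is a candidate key since {A, B}⁺ = {A, B, C, D, E, F} covers every attribute.
{A, C} is a candidate key since {A, C}⁺ = {A, B, C, D, E, F} covers every attribute.
{A, D} is a candidate key since {A, D}⁺ = {A, B, C, D, E, F} covers every attribute.
{A, E} is a candidate key since {A, E}⁺ = {A, B, C, D, E, F} covers every attribute.
Any other superkey properly contains one of these, so there are no further candidate keys.

{A, B}, {A, C}, {A, D}, {A, E}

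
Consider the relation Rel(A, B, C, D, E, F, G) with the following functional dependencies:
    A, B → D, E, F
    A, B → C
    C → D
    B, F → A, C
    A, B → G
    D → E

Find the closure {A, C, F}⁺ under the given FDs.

Start with {A, C, F}.
C → D applies; add {D} → now {A, C, D, F}.
D → E applies; add {E} → now {A, C, D, E, F}.
No further FD applies.

{A, C, D, E, F}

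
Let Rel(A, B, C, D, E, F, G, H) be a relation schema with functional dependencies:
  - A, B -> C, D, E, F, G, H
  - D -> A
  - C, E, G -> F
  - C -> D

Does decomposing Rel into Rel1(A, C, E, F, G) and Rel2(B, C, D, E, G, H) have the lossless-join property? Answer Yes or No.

Yes

The shared attributes are {C, E, G} and {C, E, G}⁺ = {A, C, D, E, F, G}.
Rel1 is contained in that closure, so Rel1 ∩ Rel2 -> Rel1 holds and the join is lossless.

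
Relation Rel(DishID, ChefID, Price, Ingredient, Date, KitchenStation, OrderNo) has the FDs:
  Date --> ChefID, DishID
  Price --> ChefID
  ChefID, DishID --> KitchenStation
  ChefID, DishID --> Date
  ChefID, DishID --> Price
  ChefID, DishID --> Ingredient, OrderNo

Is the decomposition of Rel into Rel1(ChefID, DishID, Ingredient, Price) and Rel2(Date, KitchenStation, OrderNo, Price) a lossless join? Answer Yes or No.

The shared attributes are {Price} and {Price}⁺ = {ChefID, Price}.
Neither Rel1 nor Rel2 is contained in that closure, so the decomposition is lossy.

No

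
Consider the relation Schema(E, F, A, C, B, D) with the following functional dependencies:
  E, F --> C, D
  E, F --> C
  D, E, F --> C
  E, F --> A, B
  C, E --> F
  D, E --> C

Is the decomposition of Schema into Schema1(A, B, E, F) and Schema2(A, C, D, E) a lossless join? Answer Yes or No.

The shared attributes are {A, E} and {A, E}⁺ = {A, E}.
Neither Schema1 nor Schema2 is contained in that closure, so the decomposition is lossy.

No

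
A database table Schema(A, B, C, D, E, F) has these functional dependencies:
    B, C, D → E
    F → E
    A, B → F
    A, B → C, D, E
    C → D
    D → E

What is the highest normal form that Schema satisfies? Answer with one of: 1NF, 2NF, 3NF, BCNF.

Candidate key: {A, B}. Prime attributes: {A, B}.
For B, C, D → E we have {B, C, D}⁺ = {B, C, D, E}; {B, C, D} is not a superkey, so BCNF fails.
B, C, D → E has non-prime {E} on the right and a non-superkey on the left, so 3NF fails.
No proper subset of a key has a non-prime attribute in its closure, so there is no partial dependency; 2NF holds.

2NF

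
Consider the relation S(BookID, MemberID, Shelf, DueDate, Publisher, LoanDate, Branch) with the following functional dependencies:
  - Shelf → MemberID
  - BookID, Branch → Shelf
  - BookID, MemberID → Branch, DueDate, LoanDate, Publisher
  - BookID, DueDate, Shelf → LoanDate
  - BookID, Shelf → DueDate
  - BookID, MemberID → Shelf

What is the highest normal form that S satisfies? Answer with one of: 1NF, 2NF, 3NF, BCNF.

3NF

Candidate keys: {BookID, Branch}, {BookID, MemberID}, {BookID, Shelf}. Prime attributes: {BookID, Branch, MemberID, Shelf}.
For Shelf → MemberID we have {Shelf}⁺ = {MemberID, Shelf}; {Shelf} is not a superkey, so BCNF fails.
But every attribute on its right side ({MemberID}) is prime, and the same holds for every other non-superkey FD, so 3NF still holds.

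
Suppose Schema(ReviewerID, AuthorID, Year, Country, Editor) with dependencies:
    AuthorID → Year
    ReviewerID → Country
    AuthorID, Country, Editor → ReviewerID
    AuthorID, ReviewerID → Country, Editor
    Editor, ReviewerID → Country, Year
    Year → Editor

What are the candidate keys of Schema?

{AuthorID} never appears on the right of any FD, so every key must include it.
{AuthorID, Country} is a candidate key since {AuthorID, Country}⁺ = {AuthorID, Country, Editor, ReviewerID, Year} covers every attribute.
{AuthorID, ReviewerID} is a candidate key since {AuthorID, ReviewerID}⁺ = {AuthorID, Country, Editor, ReviewerID, Year} covers every attribute.
Any other superkey properly contains one of these, so there are no further candidate keys.

{AuthorID, Country}, {AuthorID, ReviewerID}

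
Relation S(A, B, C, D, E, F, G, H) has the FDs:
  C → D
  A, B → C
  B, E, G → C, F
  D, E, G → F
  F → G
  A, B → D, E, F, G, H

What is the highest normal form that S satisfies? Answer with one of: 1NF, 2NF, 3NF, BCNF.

Candidate key: {A, B}. Prime attributes: {A, B}.
C → D breaks BCNF: {C}⁺ = {C, D}, so {C} is not a superkey.
C → D has non-prime {D} on the right and a non-superkey on the left, so 3NF fails.
Checking every proper subset of each key, none determines a non-prime attribute — 2NF is satisfied.

2NF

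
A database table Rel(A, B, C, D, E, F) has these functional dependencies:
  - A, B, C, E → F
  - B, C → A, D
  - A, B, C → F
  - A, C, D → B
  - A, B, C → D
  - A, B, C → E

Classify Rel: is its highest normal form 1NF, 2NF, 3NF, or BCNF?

BCNF

Candidate keys: {A, C, D}, {B, C}. Prime attributes: {A, B, C, D}.
The left-hand side of every FD is a superkey, so BCNF is satisfied.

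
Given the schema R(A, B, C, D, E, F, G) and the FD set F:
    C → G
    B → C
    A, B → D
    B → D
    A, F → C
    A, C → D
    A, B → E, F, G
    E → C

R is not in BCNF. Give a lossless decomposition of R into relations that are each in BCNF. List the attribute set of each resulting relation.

Candidate key of the original relation: {A, B}.
{A, B, C, D, E, F, G}: {C} determines {C, G} here but is not a superkey — split on C → G, giving {C, G} and {A, B, C, D, E, F}.
{C, G} has no BCNF violation.
{A, B, C, D, E, F}: {B} determines {B, C, D} here but is not a superkey — split on B → C, D, giving {B, C, D} and {A, B, E, F}.
{B, C, D} has no BCNF violation.
{A, B, E, F} has no BCNF violation.

{A, B, E, F}; {B, C, D}; {C, G}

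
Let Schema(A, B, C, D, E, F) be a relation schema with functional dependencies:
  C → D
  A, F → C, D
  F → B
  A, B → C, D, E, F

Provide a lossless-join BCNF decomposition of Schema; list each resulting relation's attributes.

Candidate keys of the original relation: {A, B}, {A, F}.
{A, B, C, D, E, F}: {C} determines {C, D} here but is not a superkey — split on C → D, giving {C, D} and {A, B, C, E, F}.
{C, D} has no BCNF violation.
{A, B, C, E, F}: {F} determines {B, F} here but is not a superkey — split on F → B, giving {B, F} and {A, C, E, F}.
{B, F} has no BCNF violation.
{A, C, E, F} has no BCNF violation.

{A, C, E, F}; {B, F}; {C, D}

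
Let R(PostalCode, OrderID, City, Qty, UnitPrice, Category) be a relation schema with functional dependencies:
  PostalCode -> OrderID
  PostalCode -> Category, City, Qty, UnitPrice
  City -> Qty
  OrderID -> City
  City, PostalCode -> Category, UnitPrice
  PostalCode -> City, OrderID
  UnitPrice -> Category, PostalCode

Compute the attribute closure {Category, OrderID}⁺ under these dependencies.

Start with {Category, OrderID}.
OrderID -> City applies; add {City} → now {Category, City, OrderID}.
City -> Qty applies; add {Qty} → now {Category, City, OrderID, Qty}.
No further FD applies.

{Category, City, OrderID, Qty}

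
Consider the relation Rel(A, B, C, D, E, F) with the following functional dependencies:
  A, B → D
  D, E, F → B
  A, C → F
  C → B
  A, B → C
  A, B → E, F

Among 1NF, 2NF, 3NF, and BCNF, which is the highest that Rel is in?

Candidate keys: {A, B}, {A, C}, {A, D, E, F}. Prime attributes: {A, B, C, D, E, F}.
For D, E, F → B we have {D, E, F}⁺ = {B, D, E, F}; {D, E, F} is not a superkey, so BCNF fails.
Since {B} ⊆ prime attributes and every other non-superkey FD also has a prime right side, the schema is in 3NF.

3NF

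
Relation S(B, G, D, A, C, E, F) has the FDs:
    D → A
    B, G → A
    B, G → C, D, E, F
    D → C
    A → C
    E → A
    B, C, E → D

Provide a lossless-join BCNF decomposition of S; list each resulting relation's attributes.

Candidate key of the original relation: {B, G}.
{A, B, C, D, E, F, G}: {D} determines {A, C, D} here but is not a superkey — split on D → A, C, giving {A, C, D} and {B, D, E, F, G}.
{A, C, D}: {A} determines {A, C} here but is not a superkey — split on A → C, giving {A, C} and {A, D}.
{A, C}: every determinant is a superkey — BCNF.
{A, D}: every determinant is a superkey — BCNF.
{B, D, E, F, G}: {B, E} determines {B, D, E} here but is not a superkey — split on B, E → D, giving {B, D, E} and {B, E, F, G}.
{B, D, E}: every determinant is a superkey — BCNF.
{B, E, F, G}: every determinant is a superkey — BCNF.

{A, C}; {A, D}; {B, D, E}; {B, E, F, G}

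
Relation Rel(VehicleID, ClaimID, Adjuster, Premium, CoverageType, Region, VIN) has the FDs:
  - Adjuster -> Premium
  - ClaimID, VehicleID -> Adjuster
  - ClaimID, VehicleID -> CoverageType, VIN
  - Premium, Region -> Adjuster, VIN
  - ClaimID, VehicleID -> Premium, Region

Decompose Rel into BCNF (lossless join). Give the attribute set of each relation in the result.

{Adjuster, ClaimID, CoverageType, Region, VehicleID}; {Adjuster, Premium}; {Adjuster, Region, VIN}

Candidate key of the original relation: {ClaimID, VehicleID}.
{Adjuster, ClaimID, CoverageType, Premium, Region, VIN, VehicleID}: {Adjuster} determines {Adjuster, Premium} here but is not a superkey — split on Adjuster -> Premium, giving {Adjuster, Premium} and {Adjuster, ClaimID, CoverageType, Region, VIN, VehicleID}.
{Adjuster, Premium}: every determinant is a superkey — BCNF.
{Adjuster, ClaimID, CoverageType, Region, VIN, VehicleID}: {Adjuster, Region} determines {Adjuster, Region, VIN} here but is not a superkey — split on Adjuster, Region -> VIN, giving {Adjuster, Region, VIN} and {Adjuster, ClaimID, CoverageType, Region, VehicleID}.
{Adjuster, Region, VIN}: every determinant is a superkey — BCNF.
{Adjuster, ClaimID, CoverageType, Region, VehicleID}: every determinant is a superkey — BCNF.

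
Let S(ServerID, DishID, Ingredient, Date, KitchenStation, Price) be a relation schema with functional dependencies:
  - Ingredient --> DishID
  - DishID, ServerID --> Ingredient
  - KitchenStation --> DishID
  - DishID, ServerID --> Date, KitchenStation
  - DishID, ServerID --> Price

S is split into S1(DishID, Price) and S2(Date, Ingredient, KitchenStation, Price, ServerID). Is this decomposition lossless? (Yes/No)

No

Common attributes: {Price}; their closure is {Price}.
Neither S1 nor S2 is contained in that closure, so the decomposition is lossy.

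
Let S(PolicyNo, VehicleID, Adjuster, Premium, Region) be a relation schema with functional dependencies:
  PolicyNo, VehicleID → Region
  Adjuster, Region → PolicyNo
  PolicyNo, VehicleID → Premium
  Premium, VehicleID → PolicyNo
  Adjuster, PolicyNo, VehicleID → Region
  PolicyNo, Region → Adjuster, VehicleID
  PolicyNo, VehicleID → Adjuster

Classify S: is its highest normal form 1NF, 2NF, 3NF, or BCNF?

Candidate keys: {Adjuster, Region}, {PolicyNo, Region}, {PolicyNo, VehicleID}, {Premium, VehicleID}. Prime attributes: {Adjuster, PolicyNo, Premium, Region, VehicleID}.
Each dependency's left side is a superkey — BCNF holds.

BCNF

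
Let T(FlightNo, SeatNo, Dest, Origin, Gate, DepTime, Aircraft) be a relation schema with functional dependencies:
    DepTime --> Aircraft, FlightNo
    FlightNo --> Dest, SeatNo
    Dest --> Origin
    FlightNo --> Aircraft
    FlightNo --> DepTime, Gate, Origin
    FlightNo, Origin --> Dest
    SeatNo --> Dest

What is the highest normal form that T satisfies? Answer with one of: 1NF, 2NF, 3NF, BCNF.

2NF

Candidate keys: {DepTime}, {FlightNo}. Prime attributes: {DepTime, FlightNo}.
For Dest --> Origin we have {Dest}⁺ = {Dest, Origin}; {Dest} is not a superkey, so BCNF fails.
Dest --> Origin determines the non-prime attribute {Origin} from a non-superkey — 3NF is violated.
Every candidate key is a single attribute, so no partial dependency is possible; 2NF holds.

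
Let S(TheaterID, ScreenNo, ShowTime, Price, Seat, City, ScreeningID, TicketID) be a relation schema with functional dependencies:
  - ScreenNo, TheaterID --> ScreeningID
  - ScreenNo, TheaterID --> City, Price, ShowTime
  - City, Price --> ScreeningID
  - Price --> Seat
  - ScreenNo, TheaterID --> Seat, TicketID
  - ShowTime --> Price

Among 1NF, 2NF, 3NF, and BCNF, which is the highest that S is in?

2NF

Candidate key: {ScreenNo, TheaterID}. Prime attributes: {ScreenNo, TheaterID}.
For City, Price --> ScreeningID we have {City, Price}⁺ = {City, Price, ScreeningID, Seat}; {City, Price} is not a superkey, so BCNF fails.
City, Price --> ScreeningID has non-prime {ScreeningID} on the right and a non-superkey on the left, so 3NF fails.
No proper subset of a key has a non-prime attribute in its closure, so there is no partial dependency; 2NF holds.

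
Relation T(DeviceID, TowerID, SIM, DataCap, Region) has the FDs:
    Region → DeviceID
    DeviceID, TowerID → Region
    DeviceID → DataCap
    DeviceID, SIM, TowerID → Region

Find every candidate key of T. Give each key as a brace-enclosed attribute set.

{DeviceID, SIM, TowerID}, {Region, SIM, TowerID}

Attributes never on any right-hand side: {SIM, TowerID} — every candidate key must contain all of them.
{DeviceID, SIM, TowerID}⁺ = {DataCap, DeviceID, Region, SIM, TowerID}, which is every attribute, so {DeviceID, SIM, TowerID} is a candidate key.
{Region, SIM, TowerID}⁺ = {DataCap, DeviceID, Region, SIM, TowerID}, which is every attribute, so {Region, SIM, TowerID} is a candidate key.
These are minimal and exhaustive — every other superkey contains one of them.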